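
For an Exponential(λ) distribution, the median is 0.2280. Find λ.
λ = 3.0401

For X ~ Exponential(λ), the CDF is F(x) = 1 - e^(-λx).
The median m satisfies F(m) = 0.5:
1 - e^(-λm) = 0.5
e^(-λm) = 0.5
λm = ln(2)
m = ln(2) / λ

Given m = 0.2280:
λ = ln(2) / 0.2280 = 0.693147 / 0.2280 = 3.0401

Verification: ln(2) / 3.0401 = 0.2280 ✓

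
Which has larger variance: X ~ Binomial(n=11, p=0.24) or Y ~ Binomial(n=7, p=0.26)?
X has larger variance (2.0064 > 1.3468)

Compute the variance for each distribution:

X ~ Binomial(n=11, p=0.24):
Var(X) = 2.0064

Y ~ Binomial(n=7, p=0.26):
Var(Y) = 1.3468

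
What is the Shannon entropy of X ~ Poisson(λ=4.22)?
2.1151 nats

We have X ~ Poisson(λ=4.22).

The Shannon entropy measures the uncertainty or information content of the distribution.

For a Poisson distribution with λ=4.22:
H(X) = 2.1151 nats

(In bits, this would be 3.0515 bits.)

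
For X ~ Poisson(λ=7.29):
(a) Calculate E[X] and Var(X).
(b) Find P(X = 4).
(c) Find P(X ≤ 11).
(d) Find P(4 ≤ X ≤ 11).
(a) E[X] = 7.2900, Var(X) = 7.2900
(b) P(X = 4) = 0.080296
(c) P(X ≤ 11) = 0.932448
(d) P(4 ≤ X ≤ 11) = 0.864603

We have X ~ Poisson(λ=7.29).

(a) Moments:
E[X] = 7.2900
Var(X) = 7.2900
σ = √Var(X) = 2.7000

(b) Point probability using PMF:
P(X = 4) = 0.080296

(c) Cumulative probability using CDF:
P(X ≤ 11) = F(11) = 0.932448

(d) Range probability:
P(4 ≤ X ≤ 11) = P(X ≤ 11) - P(X ≤ 3)
                   = F(11) - F(3)
                   = 0.932448 - 0.067845
                   = 0.864603

This means approximately 86.5% of outcomes fall in the interval [4, 11].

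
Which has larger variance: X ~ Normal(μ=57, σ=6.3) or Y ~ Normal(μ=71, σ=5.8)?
X has larger variance (39.6900 > 33.6400)

Compute the variance for each distribution:

X ~ Normal(μ=57, σ=6.3):
Var(X) = 39.6900

Y ~ Normal(μ=71, σ=5.8):
Var(Y) = 33.6400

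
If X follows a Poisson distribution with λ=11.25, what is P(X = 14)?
0.077609

We have X ~ Poisson(λ=11.25).

For a Poisson distribution, the PMF gives us the probability of each outcome.

Using the PMF formula:
P(X = 14) = 0.077609

Rounded to 4 decimal places: 0.0776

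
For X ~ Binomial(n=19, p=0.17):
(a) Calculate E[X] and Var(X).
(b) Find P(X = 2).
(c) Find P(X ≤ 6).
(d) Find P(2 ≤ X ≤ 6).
(a) E[X] = 3.2300, Var(X) = 2.6809
(b) P(X = 2) = 0.208076
(c) P(X ≤ 6) = 0.968994
(d) P(2 ≤ X ≤ 6) = 0.827111

We have X ~ Binomial(n=19, p=0.17).

(a) Moments:
E[X] = 3.2300
Var(X) = 2.6809
σ = √Var(X) = 1.6373

(b) Point probability using PMF:
P(X = 2) = 0.208076

(c) Cumulative probability using CDF:
P(X ≤ 6) = F(6) = 0.968994

(d) Range probability:
P(2 ≤ X ≤ 6) = P(X ≤ 6) - P(X ≤ 1)
                   = F(6) - F(1)
                   = 0.968994 - 0.141883
                   = 0.827111

This means approximately 82.7% of outcomes fall in the interval [2, 6].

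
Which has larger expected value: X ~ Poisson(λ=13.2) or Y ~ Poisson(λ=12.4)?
X has larger mean (13.2000 > 12.4000)

Compute the expected value for each distribution:

X ~ Poisson(λ=13.2):
E[X] = 13.2000

Y ~ Poisson(λ=12.4):
E[Y] = 12.4000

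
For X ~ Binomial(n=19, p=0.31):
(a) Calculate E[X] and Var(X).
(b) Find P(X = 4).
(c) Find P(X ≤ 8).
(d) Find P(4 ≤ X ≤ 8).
(a) E[X] = 5.8900, Var(X) = 4.0641
(b) P(X = 4) = 0.136952
(c) P(X ≤ 8) = 0.899712
(d) P(4 ≤ X ≤ 8) = 0.785302

We have X ~ Binomial(n=19, p=0.31).

(a) Moments:
E[X] = 5.8900
Var(X) = 4.0641
σ = √Var(X) = 2.0160

(b) Point probability using PMF:
P(X = 4) = 0.136952

(c) Cumulative probability using CDF:
P(X ≤ 8) = F(8) = 0.899712

(d) Range probability:
P(4 ≤ X ≤ 8) = P(X ≤ 8) - P(X ≤ 3)
                   = F(8) - F(3)
                   = 0.899712 - 0.114410
                   = 0.785302

This means approximately 78.5% of outcomes fall in the interval [4, 8].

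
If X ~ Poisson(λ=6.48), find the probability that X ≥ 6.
0.628045

We have X ~ Poisson(λ=6.48).

For discrete distributions, P(X ≥ 6) = 1 - P(X ≤ 5).

P(X ≤ 5) = 0.371955
P(X ≥ 6) = 1 - 0.371955 = 0.628045

So there's approximately a 62.8% chance that X is at least 6.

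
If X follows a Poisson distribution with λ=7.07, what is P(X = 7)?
0.148951

We have X ~ Poisson(λ=7.07).

For a Poisson distribution, the PMF gives us the probability of each outcome.

Using the PMF formula:
P(X = 7) = 0.148951

Rounded to 4 decimal places: 0.1490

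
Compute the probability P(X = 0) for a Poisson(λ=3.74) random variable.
0.023754

We have X ~ Poisson(λ=3.74).

For a Poisson distribution, the PMF gives us the probability of each outcome.

Using the PMF formula:
P(X = 0) = 0.023754

Rounded to 4 decimal places: 0.0238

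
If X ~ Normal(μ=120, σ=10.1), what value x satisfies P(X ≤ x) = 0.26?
113.5022

We have X ~ Normal(μ=120, σ=10.1).

We want to find x such that P(X ≤ x) = 0.26.

This is the 26th percentile, which means 26% of values fall below this point.

Using the inverse CDF (quantile function):
x = F⁻¹(0.26) = 113.5022

Verification: P(X ≤ 113.5022) = 0.26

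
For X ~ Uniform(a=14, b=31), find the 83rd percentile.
28.1100

We have X ~ Uniform(a=14, b=31).

We want to find x such that P(X ≤ x) = 0.83.

This is the 83rd percentile, which means 83% of values fall below this point.

Using the inverse CDF (quantile function):
x = F⁻¹(0.83) = 28.1100

Verification: P(X ≤ 28.1100) = 0.83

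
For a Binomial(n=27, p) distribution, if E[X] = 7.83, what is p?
p = 0.29

For a Binomial(n, p) distribution:
E[X] = n × p

Given n = 27 and E[X] = 7.83:
7.83 = 27 × p
p = 7.83 / 27 = 0.29

Verification: Binomial(27, 0.29) has E[X] = 7.83 ✓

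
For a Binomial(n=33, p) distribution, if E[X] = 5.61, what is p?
p = 0.17

For a Binomial(n, p) distribution:
E[X] = n × p

Given n = 33 and E[X] = 5.61:
5.61 = 33 × p
p = 5.61 / 33 = 0.17

Verification: Binomial(33, 0.17) has E[X] = 5.61 ✓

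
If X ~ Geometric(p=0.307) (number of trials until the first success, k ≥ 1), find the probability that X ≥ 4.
0.332813

We have X ~ Geometric(p=0.307) (number of trials until the first success, k ≥ 1).

For discrete distributions, P(X ≥ 4) = 1 - P(X ≤ 3).

P(X ≤ 3) = 0.667187
P(X ≥ 4) = 1 - 0.667187 = 0.332813

So there's approximately a 33.3% chance that X is at least 4.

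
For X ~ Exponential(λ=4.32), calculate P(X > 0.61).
0.071705

We have X ~ Exponential(λ=4.32).

P(X > 0.61) = 1 - P(X ≤ 0.61)
                = 1 - F(0.61)
                = 1 - 0.928295
                = 0.071705

So there's approximately a 7.2% chance that X exceeds 0.61.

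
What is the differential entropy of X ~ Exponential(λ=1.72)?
0.4577 nats

We have X ~ Exponential(λ=1.72).

The differential entropy measures the uncertainty or information content of the distribution.

For an Exponential distribution with λ=1.72:
h(X) = 0.4577 nats

(In bits, this would be 0.6603 bits.)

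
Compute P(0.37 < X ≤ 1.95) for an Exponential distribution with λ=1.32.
0.537377

We have X ~ Exponential(λ=1.32).

To find P(0.37 < X ≤ 1.95), we use:
P(0.37 < X ≤ 1.95) = P(X ≤ 1.95) - P(X ≤ 0.37)
                 = F(1.95) - F(0.37)
                 = 0.923770 - 0.386393
                 = 0.537377

So there's approximately a 53.7% chance that X falls in this range.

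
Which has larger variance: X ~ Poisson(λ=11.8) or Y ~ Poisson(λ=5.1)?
X has larger variance (11.8000 > 5.1000)

Compute the variance for each distribution:

X ~ Poisson(λ=11.8):
Var(X) = 11.8000

Y ~ Poisson(λ=5.1):
Var(Y) = 5.1000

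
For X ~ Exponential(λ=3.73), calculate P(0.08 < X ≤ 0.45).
0.555351

We have X ~ Exponential(λ=3.73).

To find P(0.08 < X ≤ 0.45), we use:
P(0.08 < X ≤ 0.45) = P(X ≤ 0.45) - P(X ≤ 0.08)
                 = F(0.45) - F(0.08)
                 = 0.813346 - 0.257996
                 = 0.555351

So there's approximately a 55.5% chance that X falls in this range.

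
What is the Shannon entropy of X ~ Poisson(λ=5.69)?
2.2718 nats

We have X ~ Poisson(λ=5.69).

The Shannon entropy measures the uncertainty or information content of the distribution.

For a Poisson distribution with λ=5.69:
H(X) = 2.2718 nats

(In bits, this would be 3.2775 bits.)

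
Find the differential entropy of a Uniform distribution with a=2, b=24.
3.0910 nats

We have X ~ Uniform(a=2, b=24).

The differential entropy measures the uncertainty or information content of the distribution.

For a Uniform distribution with a=2, b=24:
h(X) = 3.0910 nats

(In bits, this would be 4.4594 bits.)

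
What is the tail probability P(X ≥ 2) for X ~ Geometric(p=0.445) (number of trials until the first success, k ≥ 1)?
0.555000

We have X ~ Geometric(p=0.445) (number of trials until the first success, k ≥ 1).

For discrete distributions, P(X ≥ 2) = 1 - P(X ≤ 1).

P(X ≤ 1) = 0.445000
P(X ≥ 2) = 1 - 0.445000 = 0.555000

So there's approximately a 55.5% chance that X is at least 2.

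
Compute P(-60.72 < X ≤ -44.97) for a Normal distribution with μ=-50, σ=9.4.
0.576657

We have X ~ Normal(μ=-50, σ=9.4).

To find P(-60.72 < X ≤ -44.97), we use:
P(-60.72 < X ≤ -44.97) = P(X ≤ -44.97) - P(X ≤ -60.72)
                 = F(-44.97) - F(-60.72)
                 = 0.703712 - 0.127055
                 = 0.576657

So there's approximately a 57.7% chance that X falls in this range.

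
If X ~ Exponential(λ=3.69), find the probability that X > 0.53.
0.141465

We have X ~ Exponential(λ=3.69).

P(X > 0.53) = 1 - P(X ≤ 0.53)
                = 1 - F(0.53)
                = 1 - 0.858535
                = 0.141465

So there's approximately a 14.1% chance that X exceeds 0.53.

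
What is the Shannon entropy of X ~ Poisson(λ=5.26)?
2.2309 nats

We have X ~ Poisson(λ=5.26).

The Shannon entropy measures the uncertainty or information content of the distribution.

For a Poisson distribution with λ=5.26:
H(X) = 2.2309 nats

(In bits, this would be 3.2185 bits.)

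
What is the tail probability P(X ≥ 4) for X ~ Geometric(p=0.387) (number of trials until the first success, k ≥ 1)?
0.230346

We have X ~ Geometric(p=0.387) (number of trials until the first success, k ≥ 1).

For discrete distributions, P(X ≥ 4) = 1 - P(X ≤ 3).

P(X ≤ 3) = 0.769654
P(X ≥ 4) = 1 - 0.769654 = 0.230346

So there's approximately a 23.0% chance that X is at least 4.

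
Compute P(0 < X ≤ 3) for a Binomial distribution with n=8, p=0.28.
0.768370

We have X ~ Binomial(n=8, p=0.28).

To find P(0 < X ≤ 3), we use:
P(0 < X ≤ 3) = P(X ≤ 3) - P(X ≤ 0)
                 = F(3) - F(0)
                 = 0.840590 - 0.072220
                 = 0.768370

So there's approximately a 76.8% chance that X falls in this range.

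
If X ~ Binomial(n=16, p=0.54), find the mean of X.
8.6400

We have X ~ Binomial(n=16, p=0.54).

For a Binomial distribution with n=16, p=0.54:
E[X] = 8.6400

This is the expected (average) value of X.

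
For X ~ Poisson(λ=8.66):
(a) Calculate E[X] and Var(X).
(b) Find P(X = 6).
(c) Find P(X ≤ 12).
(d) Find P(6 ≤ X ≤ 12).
(a) E[X] = 8.6600, Var(X) = 8.6600
(b) P(X = 6) = 0.101574
(c) P(X ≤ 12) = 0.899097
(d) P(6 ≤ X ≤ 12) = 0.761146

We have X ~ Poisson(λ=8.66).

(a) Moments:
E[X] = 8.6600
Var(X) = 8.6600
σ = √Var(X) = 2.9428

(b) Point probability using PMF:
P(X = 6) = 0.101574

(c) Cumulative probability using CDF:
P(X ≤ 12) = F(12) = 0.899097

(d) Range probability:
P(6 ≤ X ≤ 12) = P(X ≤ 12) - P(X ≤ 5)
                   = F(12) - F(5)
                   = 0.899097 - 0.137951
                   = 0.761146

This means approximately 76.1% of outcomes fall in the interval [6, 12].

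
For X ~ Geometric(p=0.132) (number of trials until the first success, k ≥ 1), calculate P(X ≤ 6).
0.572321

We have X ~ Geometric(p=0.132) (number of trials until the first success, k ≥ 1).

The CDF gives us P(X ≤ k).

Using the CDF:
P(X ≤ 6) = 0.572321

This means there's approximately a 57.2% chance that X is at most 6.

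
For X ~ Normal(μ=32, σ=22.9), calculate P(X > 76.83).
0.025136

We have X ~ Normal(μ=32, σ=22.9).

P(X > 76.83) = 1 - P(X ≤ 76.83)
                = 1 - F(76.83)
                = 1 - 0.974864
                = 0.025136

So there's approximately a 2.5% chance that X exceeds 76.83.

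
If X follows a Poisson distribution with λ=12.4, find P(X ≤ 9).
0.209190

We have X ~ Poisson(λ=12.4).

The CDF gives us P(X ≤ k).

Using the CDF:
P(X ≤ 9) = 0.209190

This means there's approximately a 20.9% chance that X is at most 9.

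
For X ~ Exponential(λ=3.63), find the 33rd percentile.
0.1103

We have X ~ Exponential(λ=3.63).

We want to find x such that P(X ≤ x) = 0.33.

This is the 33rd percentile, which means 33% of values fall below this point.

Using the inverse CDF (quantile function):
x = F⁻¹(0.33) = 0.1103

Verification: P(X ≤ 0.1103) = 0.33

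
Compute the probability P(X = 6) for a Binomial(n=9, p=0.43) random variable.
0.098336

We have X ~ Binomial(n=9, p=0.43).

For a Binomial distribution, the PMF gives us the probability of each outcome.

Using the PMF formula:
P(X = 6) = 0.098336

Rounded to 4 decimal places: 0.0983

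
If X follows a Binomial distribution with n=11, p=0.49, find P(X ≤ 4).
0.297414

We have X ~ Binomial(n=11, p=0.49).

The CDF gives us P(X ≤ k).

Using the CDF:
P(X ≤ 4) = 0.297414

This means there's approximately a 29.7% chance that X is at most 4.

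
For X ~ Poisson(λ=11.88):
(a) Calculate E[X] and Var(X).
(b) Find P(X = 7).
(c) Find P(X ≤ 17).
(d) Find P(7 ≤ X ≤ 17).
(a) E[X] = 11.8800, Var(X) = 11.8800
(b) P(X = 7) = 0.045906
(c) P(X ≤ 17) = 0.941518
(d) P(7 ≤ X ≤ 17) = 0.892545

We have X ~ Poisson(λ=11.88).

(a) Moments:
E[X] = 11.8800
Var(X) = 11.8800
σ = √Var(X) = 3.4467

(b) Point probability using PMF:
P(X = 7) = 0.045906

(c) Cumulative probability using CDF:
P(X ≤ 17) = F(17) = 0.941518

(d) Range probability:
P(7 ≤ X ≤ 17) = P(X ≤ 17) - P(X ≤ 6)
                   = F(17) - F(6)
                   = 0.941518 - 0.048973
                   = 0.892545

This means approximately 89.3% of outcomes fall in the interval [7, 17].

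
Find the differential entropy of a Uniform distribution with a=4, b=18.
2.6391 nats

We have X ~ Uniform(a=4, b=18).

The differential entropy measures the uncertainty or information content of the distribution.

For a Uniform distribution with a=4, b=18:
h(X) = 2.6391 nats

(In bits, this would be 3.8074 bits.)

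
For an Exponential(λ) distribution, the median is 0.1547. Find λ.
λ = 4.4806

For X ~ Exponential(λ), the CDF is F(x) = 1 - e^(-λx).
The median m satisfies F(m) = 0.5:
1 - e^(-λm) = 0.5
e^(-λm) = 0.5
λm = ln(2)
m = ln(2) / λ

Given m = 0.1547:
λ = ln(2) / 0.1547 = 0.693147 / 0.1547 = 4.4806

Verification: ln(2) / 4.4806 = 0.1547 ✓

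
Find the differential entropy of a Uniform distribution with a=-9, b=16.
3.2189 nats

We have X ~ Uniform(a=-9, b=16).

The differential entropy measures the uncertainty or information content of the distribution.

For a Uniform distribution with a=-9, b=16:
h(X) = 3.2189 nats

(In bits, this would be 4.6439 bits.)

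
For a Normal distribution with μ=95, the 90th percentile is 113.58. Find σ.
σ = 14.4981

For X ~ Normal(μ, σ), the p-th percentile satisfies x = μ + z_p × σ,
where z_p = Φ⁻¹(p) is the standard normal quantile.

Step 1: z_{0.9} = Φ⁻¹(0.9) = 1.2816

Step 2: Solve for σ:
113.58 = 95 + 1.2816 × σ
σ = (113.58 - 95) / 1.2816
σ = 18.58 / 1.2816
σ = 14.4981

Verification: μ + z × σ = 95 + 1.2816 × 14.4981 = 113.58 ✓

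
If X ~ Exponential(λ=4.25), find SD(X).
0.2353

We have X ~ Exponential(λ=4.25).

For an Exponential distribution with λ=4.25:
σ = √Var(X) = 0.2353

The standard deviation is the square root of the variance.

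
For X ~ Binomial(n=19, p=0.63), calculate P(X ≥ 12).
0.595730

We have X ~ Binomial(n=19, p=0.63).

For discrete distributions, P(X ≥ 12) = 1 - P(X ≤ 11).

P(X ≤ 11) = 0.404270
P(X ≥ 12) = 1 - 0.404270 = 0.595730

So there's approximately a 59.6% chance that X is at least 12.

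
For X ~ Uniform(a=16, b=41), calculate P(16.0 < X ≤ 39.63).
0.945200

We have X ~ Uniform(a=16, b=41).

To find P(16.0 < X ≤ 39.63), we use:
P(16.0 < X ≤ 39.63) = P(X ≤ 39.63) - P(X ≤ 16.0)
                 = F(39.63) - F(16.0)
                 = 0.945200 - 0.000000
                 = 0.945200

So there's approximately a 94.5% chance that X falls in this range.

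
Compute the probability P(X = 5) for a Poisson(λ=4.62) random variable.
0.172818

We have X ~ Poisson(λ=4.62).

For a Poisson distribution, the PMF gives us the probability of each outcome.

Using the PMF formula:
P(X = 5) = 0.172818

Rounded to 4 decimal places: 0.1728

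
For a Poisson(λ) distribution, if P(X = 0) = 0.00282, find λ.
λ = 5.8710

For a Poisson(λ) distribution, the PMF at 0 is:
P(X = 0) = λ^0 e^(-λ) / 0! = e^(-λ)

Given P(X = 0) = 0.00282:
e^(-λ) = 0.00282
-λ = ln(0.00282)
λ = -ln(0.00282) = 5.8710

Verification: e^(-5.8710) = 0.00282 ✓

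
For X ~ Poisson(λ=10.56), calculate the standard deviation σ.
3.2496

We have X ~ Poisson(λ=10.56).

For a Poisson distribution with λ=10.56:
σ = √Var(X) = 3.2496

The standard deviation is the square root of the variance.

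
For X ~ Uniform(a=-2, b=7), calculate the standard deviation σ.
2.5981

We have X ~ Uniform(a=-2, b=7).

For a Uniform distribution with a=-2, b=7:
σ = √Var(X) = 2.5981

The standard deviation is the square root of the variance.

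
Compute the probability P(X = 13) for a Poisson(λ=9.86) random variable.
0.069819

We have X ~ Poisson(λ=9.86).

For a Poisson distribution, the PMF gives us the probability of each outcome.

Using the PMF formula:
P(X = 13) = 0.069819

Rounded to 4 decimal places: 0.0698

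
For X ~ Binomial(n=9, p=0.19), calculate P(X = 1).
0.316866

We have X ~ Binomial(n=9, p=0.19).

For a Binomial distribution, the PMF gives us the probability of each outcome.

Using the PMF formula:
P(X = 1) = 0.316866

Rounded to 4 decimal places: 0.3169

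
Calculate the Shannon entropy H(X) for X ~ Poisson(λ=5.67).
2.2700 nats

We have X ~ Poisson(λ=5.67).

The Shannon entropy measures the uncertainty or information content of the distribution.

For a Poisson distribution with λ=5.67:
H(X) = 2.2700 nats

(In bits, this would be 3.2749 bits.)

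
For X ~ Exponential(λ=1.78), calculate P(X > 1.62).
0.055933

We have X ~ Exponential(λ=1.78).

P(X > 1.62) = 1 - P(X ≤ 1.62)
                = 1 - F(1.62)
                = 1 - 0.944067
                = 0.055933

So there's approximately a 5.6% chance that X exceeds 1.62.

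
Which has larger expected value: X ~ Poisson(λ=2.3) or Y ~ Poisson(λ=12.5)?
Y has larger mean (12.5000 > 2.3000)

Compute the expected value for each distribution:

X ~ Poisson(λ=2.3):
E[X] = 2.3000

Y ~ Poisson(λ=12.5):
E[Y] = 12.5000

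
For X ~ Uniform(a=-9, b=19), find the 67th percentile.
9.7600

We have X ~ Uniform(a=-9, b=19).

We want to find x such that P(X ≤ x) = 0.67.

This is the 67th percentile, which means 67% of values fall below this point.

Using the inverse CDF (quantile function):
x = F⁻¹(0.67) = 9.7600

Verification: P(X ≤ 9.7600) = 0.67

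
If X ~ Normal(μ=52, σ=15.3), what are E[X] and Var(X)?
E[X] = 52.0000, Var(X) = 234.0900

We have X ~ Normal(μ=52, σ=15.3).

For a Normal distribution with μ=52, σ=15.3:

Expected value:
E[X] = 52.0000

Variance:
Var(X) = 234.0900

Standard deviation:
σ = √Var(X) = 15.3000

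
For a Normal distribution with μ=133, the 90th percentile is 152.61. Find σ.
σ = 15.3018

For X ~ Normal(μ, σ), the p-th percentile satisfies x = μ + z_p × σ,
where z_p = Φ⁻¹(p) is the standard normal quantile.

Step 1: z_{0.9} = Φ⁻¹(0.9) = 1.2816

Step 2: Solve for σ:
152.61 = 133 + 1.2816 × σ
σ = (152.61 - 133) / 1.2816
σ = 19.61 / 1.2816
σ = 15.3018

Verification: μ + z × σ = 133 + 1.2816 × 15.3018 = 152.61 ✓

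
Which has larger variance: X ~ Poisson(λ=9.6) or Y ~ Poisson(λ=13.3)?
Y has larger variance (13.3000 > 9.6000)

Compute the variance for each distribution:

X ~ Poisson(λ=9.6):
Var(X) = 9.6000

Y ~ Poisson(λ=13.3):
Var(Y) = 13.3000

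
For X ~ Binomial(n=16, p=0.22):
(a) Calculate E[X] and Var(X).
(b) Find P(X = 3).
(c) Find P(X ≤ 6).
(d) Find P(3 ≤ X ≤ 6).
(a) E[X] = 3.5200, Var(X) = 2.7456
(b) P(X = 3) = 0.235877
(c) P(X ≤ 6) = 0.956840
(d) P(3 ≤ X ≤ 6) = 0.674147

We have X ~ Binomial(n=16, p=0.22).

(a) Moments:
E[X] = 3.5200
Var(X) = 2.7456
σ = √Var(X) = 1.6570

(b) Point probability using PMF:
P(X = 3) = 0.235877

(c) Cumulative probability using CDF:
P(X ≤ 6) = F(6) = 0.956840

(d) Range probability:
P(3 ≤ X ≤ 6) = P(X ≤ 6) - P(X ≤ 2)
                   = F(6) - F(2)
                   = 0.956840 - 0.282693
                   = 0.674147

This means approximately 67.4% of outcomes fall in the interval [3, 6].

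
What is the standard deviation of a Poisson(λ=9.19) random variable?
3.0315

We have X ~ Poisson(λ=9.19).

For a Poisson distribution with λ=9.19:
σ = √Var(X) = 3.0315

The standard deviation is the square root of the variance.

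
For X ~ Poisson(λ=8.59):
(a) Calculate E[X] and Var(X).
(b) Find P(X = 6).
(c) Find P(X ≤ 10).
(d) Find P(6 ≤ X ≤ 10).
(a) E[X] = 8.5900, Var(X) = 8.5900
(b) P(X = 6) = 0.103762
(c) P(X ≤ 10) = 0.753350
(d) P(6 ≤ X ≤ 10) = 0.610399

We have X ~ Poisson(λ=8.59).

(a) Moments:
E[X] = 8.5900
Var(X) = 8.5900
σ = √Var(X) = 2.9309

(b) Point probability using PMF:
P(X = 6) = 0.103762

(c) Cumulative probability using CDF:
P(X ≤ 10) = F(10) = 0.753350

(d) Range probability:
P(6 ≤ X ≤ 10) = P(X ≤ 10) - P(X ≤ 5)
                   = F(10) - F(5)
                   = 0.753350 - 0.142951
                   = 0.610399

This means approximately 61.0% of outcomes fall in the interval [6, 10].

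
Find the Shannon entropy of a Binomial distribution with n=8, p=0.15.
1.3625 nats

We have X ~ Binomial(n=8, p=0.15).

The Shannon entropy measures the uncertainty or information content of the distribution.

For a Binomial distribution with n=8, p=0.15:
H(X) = 1.3625 nats

(In bits, this would be 1.9657 bits.)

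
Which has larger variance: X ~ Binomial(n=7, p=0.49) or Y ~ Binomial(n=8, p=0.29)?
X has larger variance (1.7493 > 1.6472)

Compute the variance for each distribution:

X ~ Binomial(n=7, p=0.49):
Var(X) = 1.7493

Y ~ Binomial(n=8, p=0.29):
Var(Y) = 1.6472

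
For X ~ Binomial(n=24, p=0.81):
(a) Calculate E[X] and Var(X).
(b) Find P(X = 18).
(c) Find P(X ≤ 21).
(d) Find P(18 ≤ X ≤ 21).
(a) E[X] = 19.4400, Var(X) = 3.6936
(b) P(X = 18) = 0.142654
(c) P(X ≤ 21) = 0.861193
(d) P(18 ≤ X ≤ 21) = 0.705598

We have X ~ Binomial(n=24, p=0.81).

(a) Moments:
E[X] = 19.4400
Var(X) = 3.6936
σ = √Var(X) = 1.9219

(b) Point probability using PMF:
P(X = 18) = 0.142654

(c) Cumulative probability using CDF:
P(X ≤ 21) = F(21) = 0.861193

(d) Range probability:
P(18 ≤ X ≤ 21) = P(X ≤ 21) - P(X ≤ 17)
                   = F(21) - F(17)
                   = 0.861193 - 0.155596
                   = 0.705598

This means approximately 70.6% of outcomes fall in the interval [18, 21].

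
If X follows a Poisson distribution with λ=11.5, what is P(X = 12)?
0.113149

We have X ~ Poisson(λ=11.5).

For a Poisson distribution, the PMF gives us the probability of each outcome.

Using the PMF formula:
P(X = 12) = 0.113149

Rounded to 4 decimal places: 0.1131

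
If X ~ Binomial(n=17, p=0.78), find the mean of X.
13.2600

We have X ~ Binomial(n=17, p=0.78).

For a Binomial distribution with n=17, p=0.78:
E[X] = 13.2600

This is the expected (average) value of X.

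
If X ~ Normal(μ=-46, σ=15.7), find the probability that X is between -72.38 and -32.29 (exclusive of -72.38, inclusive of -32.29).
0.762282

We have X ~ Normal(μ=-46, σ=15.7).

To find P(-72.38 < X ≤ -32.29), we use:
P(-72.38 < X ≤ -32.29) = P(X ≤ -32.29) - P(X ≤ -72.38)
                 = F(-32.29) - F(-72.38)
                 = 0.808736 - 0.046454
                 = 0.762282

So there's approximately a 76.2% chance that X falls in this range.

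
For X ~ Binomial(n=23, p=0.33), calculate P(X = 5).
0.097474

We have X ~ Binomial(n=23, p=0.33).

For a Binomial distribution, the PMF gives us the probability of each outcome.

Using the PMF formula:
P(X = 5) = 0.097474

Rounded to 4 decimal places: 0.0975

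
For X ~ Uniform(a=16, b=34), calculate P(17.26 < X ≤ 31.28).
0.778889

We have X ~ Uniform(a=16, b=34).

To find P(17.26 < X ≤ 31.28), we use:
P(17.26 < X ≤ 31.28) = P(X ≤ 31.28) - P(X ≤ 17.26)
                 = F(31.28) - F(17.26)
                 = 0.848889 - 0.070000
                 = 0.778889

So there's approximately a 77.9% chance that X falls in this range.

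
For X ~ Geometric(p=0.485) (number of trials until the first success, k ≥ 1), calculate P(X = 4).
0.066247

We have X ~ Geometric(p=0.485) (number of trials until the first success, k ≥ 1).

For a Geometric distribution, the PMF gives us the probability of each outcome.

Using the PMF formula:
P(X = 4) = 0.066247

Rounded to 4 decimal places: 0.0662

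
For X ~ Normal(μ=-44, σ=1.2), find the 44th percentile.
-44.1812

We have X ~ Normal(μ=-44, σ=1.2).

We want to find x such that P(X ≤ x) = 0.44.

This is the 44th percentile, which means 44% of values fall below this point.

Using the inverse CDF (quantile function):
x = F⁻¹(0.44) = -44.1812

Verification: P(X ≤ -44.1812) = 0.44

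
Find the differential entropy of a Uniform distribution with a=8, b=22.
2.6391 nats

We have X ~ Uniform(a=8, b=22).

The differential entropy measures the uncertainty or information content of the distribution.

For a Uniform distribution with a=8, b=22:
h(X) = 2.6391 nats

(In bits, this would be 3.8074 bits.)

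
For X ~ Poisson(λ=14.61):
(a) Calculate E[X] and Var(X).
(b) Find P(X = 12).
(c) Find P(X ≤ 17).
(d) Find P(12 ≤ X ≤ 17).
(a) E[X] = 14.6100, Var(X) = 14.6100
(b) P(X = 12) = 0.089212
(c) P(X ≤ 17) = 0.781000
(d) P(12 ≤ X ≤ 17) = 0.569039

We have X ~ Poisson(λ=14.61).

(a) Moments:
E[X] = 14.6100
Var(X) = 14.6100
σ = √Var(X) = 3.8223

(b) Point probability using PMF:
P(X = 12) = 0.089212

(c) Cumulative probability using CDF:
P(X ≤ 17) = F(17) = 0.781000

(d) Range probability:
P(12 ≤ X ≤ 17) = P(X ≤ 17) - P(X ≤ 11)
                   = F(17) - F(11)
                   = 0.781000 - 0.211961
                   = 0.569039

This means approximately 56.9% of outcomes fall in the interval [12, 17].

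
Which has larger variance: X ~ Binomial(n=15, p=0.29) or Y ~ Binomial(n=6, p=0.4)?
X has larger variance (3.0885 > 1.4400)

Compute the variance for each distribution:

X ~ Binomial(n=15, p=0.29):
Var(X) = 3.0885

Y ~ Binomial(n=6, p=0.4):
Var(Y) = 1.4400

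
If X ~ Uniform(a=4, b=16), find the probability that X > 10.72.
0.440000

We have X ~ Uniform(a=4, b=16).

P(X > 10.72) = 1 - P(X ≤ 10.72)
                = 1 - F(10.72)
                = 1 - 0.560000
                = 0.440000

So there's approximately a 44.0% chance that X exceeds 10.72.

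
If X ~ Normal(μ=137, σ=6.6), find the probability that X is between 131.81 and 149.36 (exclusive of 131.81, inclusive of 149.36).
0.753620

We have X ~ Normal(μ=137, σ=6.6).

To find P(131.81 < X ≤ 149.36), we use:
P(131.81 < X ≤ 149.36) = P(X ≤ 149.36) - P(X ≤ 131.81)
                 = F(149.36) - F(131.81)
                 = 0.969447 - 0.215827
                 = 0.753620

So there's approximately a 75.4% chance that X falls in this range.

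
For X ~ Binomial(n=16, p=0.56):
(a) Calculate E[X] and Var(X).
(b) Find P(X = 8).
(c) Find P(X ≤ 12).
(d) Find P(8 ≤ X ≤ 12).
(a) E[X] = 8.9600, Var(X) = 3.9424
(b) P(X = 8) = 0.174866
(c) P(X ≤ 12) = 0.966392
(d) P(8 ≤ X ≤ 12) = 0.736177

We have X ~ Binomial(n=16, p=0.56).

(a) Moments:
E[X] = 8.9600
Var(X) = 3.9424
σ = √Var(X) = 1.9855

(b) Point probability using PMF:
P(X = 8) = 0.174866

(c) Cumulative probability using CDF:
P(X ≤ 12) = F(12) = 0.966392

(d) Range probability:
P(8 ≤ X ≤ 12) = P(X ≤ 12) - P(X ≤ 7)
                   = F(12) - F(7)
                   = 0.966392 - 0.230215
                   = 0.736177

This means approximately 73.6% of outcomes fall in the interval [8, 12].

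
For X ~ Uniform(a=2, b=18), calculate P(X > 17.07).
0.058125

We have X ~ Uniform(a=2, b=18).

P(X > 17.07) = 1 - P(X ≤ 17.07)
                = 1 - F(17.07)
                = 1 - 0.941875
                = 0.058125

So there's approximately a 5.8% chance that X exceeds 17.07.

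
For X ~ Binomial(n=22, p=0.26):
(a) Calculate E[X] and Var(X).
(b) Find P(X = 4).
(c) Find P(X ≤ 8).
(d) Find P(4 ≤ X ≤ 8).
(a) E[X] = 5.7200, Var(X) = 4.2328
(b) P(X = 4) = 0.148006
(c) P(X ≤ 8) = 0.907977
(d) P(4 ≤ X ≤ 8) = 0.769842

We have X ~ Binomial(n=22, p=0.26).

(a) Moments:
E[X] = 5.7200
Var(X) = 4.2328
σ = √Var(X) = 2.0574

(b) Point probability using PMF:
P(X = 4) = 0.148006

(c) Cumulative probability using CDF:
P(X ≤ 8) = F(8) = 0.907977

(d) Range probability:
P(4 ≤ X ≤ 8) = P(X ≤ 8) - P(X ≤ 3)
                   = F(8) - F(3)
                   = 0.907977 - 0.138135
                   = 0.769842

This means approximately 77.0% of outcomes fall in the interval [4, 8].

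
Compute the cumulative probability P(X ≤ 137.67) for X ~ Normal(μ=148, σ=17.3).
0.275217

We have X ~ Normal(μ=148, σ=17.3).

The CDF gives us P(X ≤ k).

Using the CDF:
P(X ≤ 137.67) = 0.275217

This means there's approximately a 27.5% chance that X is at most 137.67.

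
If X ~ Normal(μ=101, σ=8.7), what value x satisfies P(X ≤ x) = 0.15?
91.9830

We have X ~ Normal(μ=101, σ=8.7).

We want to find x such that P(X ≤ x) = 0.15.

This is the 15th percentile, which means 15% of values fall below this point.

Using the inverse CDF (quantile function):
x = F⁻¹(0.15) = 91.9830

Verification: P(X ≤ 91.9830) = 0.15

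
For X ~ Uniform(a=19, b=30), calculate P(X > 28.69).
0.119091

We have X ~ Uniform(a=19, b=30).

P(X > 28.69) = 1 - P(X ≤ 28.69)
                = 1 - F(28.69)
                = 1 - 0.880909
                = 0.119091

So there's approximately a 11.9% chance that X exceeds 28.69.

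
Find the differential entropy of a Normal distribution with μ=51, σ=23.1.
4.5588 nats

We have X ~ Normal(μ=51, σ=23.1).

The differential entropy measures the uncertainty or information content of the distribution.

For a Normal distribution with μ=51, σ=23.1:
h(X) = 4.5588 nats

(In bits, this would be 6.5769 bits.)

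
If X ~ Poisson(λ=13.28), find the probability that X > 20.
0.030339

We have X ~ Poisson(λ=13.28).

P(X > 20) = 1 - P(X ≤ 20)
                = 1 - F(20)
                = 1 - 0.969661
                = 0.030339

So there's approximately a 3.0% chance that X exceeds 20.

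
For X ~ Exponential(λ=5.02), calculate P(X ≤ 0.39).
0.858831

We have X ~ Exponential(λ=5.02).

The CDF gives us P(X ≤ k).

Using the CDF:
P(X ≤ 0.39) = 0.858831

This means there's approximately a 85.9% chance that X is at most 0.39.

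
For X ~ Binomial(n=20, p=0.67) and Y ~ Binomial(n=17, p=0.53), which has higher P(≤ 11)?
Y has higher probability (P(Y ≤ 11) = 0.8878 > P(X ≤ 11) = 0.1818)

Compute P(≤ 11) for each distribution:

X ~ Binomial(n=20, p=0.67):
P(X ≤ 11) = 0.1818

Y ~ Binomial(n=17, p=0.53):
P(Y ≤ 11) = 0.8878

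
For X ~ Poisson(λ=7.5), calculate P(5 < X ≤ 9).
0.534971

We have X ~ Poisson(λ=7.5).

To find P(5 < X ≤ 9), we use:
P(5 < X ≤ 9) = P(X ≤ 9) - P(X ≤ 5)
                 = F(9) - F(5)
                 = 0.776408 - 0.241436
                 = 0.534971

So there's approximately a 53.5% chance that X falls in this range.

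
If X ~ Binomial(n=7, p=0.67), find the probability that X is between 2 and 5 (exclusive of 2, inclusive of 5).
0.687058

We have X ~ Binomial(n=7, p=0.67).

To find P(2 < X ≤ 5), we use:
P(2 < X ≤ 5) = P(X ≤ 5) - P(X ≤ 2)
                 = F(5) - F(2)
                 = 0.730434 - 0.043376
                 = 0.687058

So there's approximately a 68.7% chance that X falls in this range.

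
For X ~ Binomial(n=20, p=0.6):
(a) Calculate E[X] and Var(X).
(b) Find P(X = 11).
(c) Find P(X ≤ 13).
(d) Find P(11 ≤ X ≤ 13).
(a) E[X] = 12.0000, Var(X) = 4.8000
(b) P(X = 11) = 0.159738
(c) P(X ≤ 13) = 0.749989
(d) P(11 ≤ X ≤ 13) = 0.505327

We have X ~ Binomial(n=20, p=0.6).

(a) Moments:
E[X] = 12.0000
Var(X) = 4.8000
σ = √Var(X) = 2.1909

(b) Point probability using PMF:
P(X = 11) = 0.159738

(c) Cumulative probability using CDF:
P(X ≤ 13) = F(13) = 0.749989

(d) Range probability:
P(11 ≤ X ≤ 13) = P(X ≤ 13) - P(X ≤ 10)
                   = F(13) - F(10)
                   = 0.749989 - 0.244663
                   = 0.505327

This means approximately 50.5% of outcomes fall in the interval [11, 13].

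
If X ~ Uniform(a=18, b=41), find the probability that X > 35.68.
0.231304

We have X ~ Uniform(a=18, b=41).

P(X > 35.68) = 1 - P(X ≤ 35.68)
                = 1 - F(35.68)
                = 1 - 0.768696
                = 0.231304

So there's approximately a 23.1% chance that X exceeds 35.68.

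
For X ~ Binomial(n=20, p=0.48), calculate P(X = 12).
0.100737

We have X ~ Binomial(n=20, p=0.48).

For a Binomial distribution, the PMF gives us the probability of each outcome.

Using the PMF formula:
P(X = 12) = 0.100737

Rounded to 4 decimal places: 0.1007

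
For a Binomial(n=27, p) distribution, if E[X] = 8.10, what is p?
p = 0.3

For a Binomial(n, p) distribution:
E[X] = n × p

Given n = 27 and E[X] = 8.10:
8.10 = 27 × p
p = 8.10 / 27 = 0.3

Verification: Binomial(27, 0.3) has E[X] = 8.10 ✓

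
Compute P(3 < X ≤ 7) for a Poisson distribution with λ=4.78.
0.591299

We have X ~ Poisson(λ=4.78).

To find P(3 < X ≤ 7), we use:
P(3 < X ≤ 7) = P(X ≤ 7) - P(X ≤ 3)
                 = F(7) - F(3)
                 = 0.888575 - 0.297275
                 = 0.591299

So there's approximately a 59.1% chance that X falls in this range.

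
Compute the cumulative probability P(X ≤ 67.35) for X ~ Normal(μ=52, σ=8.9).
0.957711

We have X ~ Normal(μ=52, σ=8.9).

The CDF gives us P(X ≤ k).

Using the CDF:
P(X ≤ 67.35) = 0.957711

This means there's approximately a 95.8% chance that X is at most 67.35.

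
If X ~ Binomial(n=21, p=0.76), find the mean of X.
15.9600

We have X ~ Binomial(n=21, p=0.76).

For a Binomial distribution with n=21, p=0.76:
E[X] = 15.9600

This is the expected (average) value of X.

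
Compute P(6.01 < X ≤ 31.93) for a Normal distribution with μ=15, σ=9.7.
0.782525

We have X ~ Normal(μ=15, σ=9.7).

To find P(6.01 < X ≤ 31.93), we use:
P(6.01 < X ≤ 31.93) = P(X ≤ 31.93) - P(X ≤ 6.01)
                 = F(31.93) - F(6.01)
                 = 0.959539 - 0.177014
                 = 0.782525

So there's approximately a 78.3% chance that X falls in this range.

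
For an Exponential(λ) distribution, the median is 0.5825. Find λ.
λ = 1.1900

For X ~ Exponential(λ), the CDF is F(x) = 1 - e^(-λx).
The median m satisfies F(m) = 0.5:
1 - e^(-λm) = 0.5
e^(-λm) = 0.5
λm = ln(2)
m = ln(2) / λ

Given m = 0.5825:
λ = ln(2) / 0.5825 = 0.693147 / 0.5825 = 1.1900

Verification: ln(2) / 1.1900 = 0.5825 ✓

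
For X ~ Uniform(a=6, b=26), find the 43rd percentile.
14.6000

We have X ~ Uniform(a=6, b=26).

We want to find x such that P(X ≤ x) = 0.43.

This is the 43rd percentile, which means 43% of values fall below this point.

Using the inverse CDF (quantile function):
x = F⁻¹(0.43) = 14.6000

Verification: P(X ≤ 14.6000) = 0.43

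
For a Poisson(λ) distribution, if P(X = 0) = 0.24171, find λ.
λ = 1.4200

For a Poisson(λ) distribution, the PMF at 0 is:
P(X = 0) = λ^0 e^(-λ) / 0! = e^(-λ)

Given P(X = 0) = 0.24171:
e^(-λ) = 0.24171
-λ = ln(0.24171)
λ = -ln(0.24171) = 1.4200

Verification: e^(-1.4200) = 0.24171 ✓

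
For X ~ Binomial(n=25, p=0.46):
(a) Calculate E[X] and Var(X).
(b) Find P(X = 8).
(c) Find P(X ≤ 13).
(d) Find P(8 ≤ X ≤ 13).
(a) E[X] = 11.5000, Var(X) = 6.2100
(b) P(X = 8) = 0.061209
(c) P(X ≤ 13) = 0.789149
(d) P(8 ≤ X ≤ 13) = 0.736840

We have X ~ Binomial(n=25, p=0.46).

(a) Moments:
E[X] = 11.5000
Var(X) = 6.2100
σ = √Var(X) = 2.4920

(b) Point probability using PMF:
P(X = 8) = 0.061209

(c) Cumulative probability using CDF:
P(X ≤ 13) = F(13) = 0.789149

(d) Range probability:
P(8 ≤ X ≤ 13) = P(X ≤ 13) - P(X ≤ 7)
                   = F(13) - F(7)
                   = 0.789149 - 0.052309
                   = 0.736840

This means approximately 73.7% of outcomes fall in the interval [8, 13].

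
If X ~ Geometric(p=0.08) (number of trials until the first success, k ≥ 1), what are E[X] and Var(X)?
E[X] = 12.5000, Var(X) = 143.7500

We have X ~ Geometric(p=0.08) (number of trials until the first success, k ≥ 1).

For a Geometric distribution with p=0.08 (number of trials until the first success, k ≥ 1):

Expected value:
E[X] = 12.5000

Variance:
Var(X) = 143.7500

Standard deviation:
σ = √Var(X) = 11.9896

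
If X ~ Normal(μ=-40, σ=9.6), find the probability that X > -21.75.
0.028648

We have X ~ Normal(μ=-40, σ=9.6).

P(X > -21.75) = 1 - P(X ≤ -21.75)
                = 1 - F(-21.75)
                = 1 - 0.971352
                = 0.028648

So there's approximately a 2.9% chance that X exceeds -21.75.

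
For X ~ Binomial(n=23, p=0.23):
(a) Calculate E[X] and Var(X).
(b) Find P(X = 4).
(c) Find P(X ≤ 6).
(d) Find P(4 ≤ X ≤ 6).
(a) E[X] = 5.2900, Var(X) = 4.0733
(b) P(X = 4) = 0.172752
(c) P(X ≤ 6) = 0.734826
(d) P(4 ≤ X ≤ 6) = 0.544550

We have X ~ Binomial(n=23, p=0.23).

(a) Moments:
E[X] = 5.2900
Var(X) = 4.0733
σ = √Var(X) = 2.0182

(b) Point probability using PMF:
P(X = 4) = 0.172752

(c) Cumulative probability using CDF:
P(X ≤ 6) = F(6) = 0.734826

(d) Range probability:
P(4 ≤ X ≤ 6) = P(X ≤ 6) - P(X ≤ 3)
                   = F(6) - F(3)
                   = 0.734826 - 0.190276
                   = 0.544550

This means approximately 54.5% of outcomes fall in the interval [4, 6].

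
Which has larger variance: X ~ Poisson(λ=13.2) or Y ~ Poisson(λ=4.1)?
X has larger variance (13.2000 > 4.1000)

Compute the variance for each distribution:

X ~ Poisson(λ=13.2):
Var(X) = 13.2000

Y ~ Poisson(λ=4.1):
Var(Y) = 4.1000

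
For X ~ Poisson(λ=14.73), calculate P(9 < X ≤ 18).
0.758925

We have X ~ Poisson(λ=14.73).

To find P(9 < X ≤ 18), we use:
P(9 < X ≤ 18) = P(X ≤ 18) - P(X ≤ 9)
                 = F(18) - F(9)
                 = 0.838014 - 0.079089
                 = 0.758925

So there's approximately a 75.9% chance that X falls in this range.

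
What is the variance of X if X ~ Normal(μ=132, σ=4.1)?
16.8100

We have X ~ Normal(μ=132, σ=4.1).

For a Normal distribution with μ=132, σ=4.1:
Var(X) = 16.8100

The variance measures the spread of the distribution around the mean.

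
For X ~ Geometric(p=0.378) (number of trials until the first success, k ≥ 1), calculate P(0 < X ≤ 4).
0.850321

We have X ~ Geometric(p=0.378) (number of trials until the first success, k ≥ 1).

To find P(0 < X ≤ 4), we use:
P(0 < X ≤ 4) = P(X ≤ 4) - P(X ≤ 0)
                 = F(4) - F(0)
                 = 0.850321 - 0.000000
                 = 0.850321

So there's approximately a 85.0% chance that X falls in this range.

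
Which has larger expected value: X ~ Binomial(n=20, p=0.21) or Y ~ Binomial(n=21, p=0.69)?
Y has larger mean (14.4900 > 4.2000)

Compute the expected value for each distribution:

X ~ Binomial(n=20, p=0.21):
E[X] = 4.2000

Y ~ Binomial(n=21, p=0.69):
E[Y] = 14.4900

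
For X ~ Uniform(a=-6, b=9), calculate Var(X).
18.7500

We have X ~ Uniform(a=-6, b=9).

For a Uniform distribution with a=-6, b=9:
Var(X) = 18.7500

The variance measures the spread of the distribution around the mean.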